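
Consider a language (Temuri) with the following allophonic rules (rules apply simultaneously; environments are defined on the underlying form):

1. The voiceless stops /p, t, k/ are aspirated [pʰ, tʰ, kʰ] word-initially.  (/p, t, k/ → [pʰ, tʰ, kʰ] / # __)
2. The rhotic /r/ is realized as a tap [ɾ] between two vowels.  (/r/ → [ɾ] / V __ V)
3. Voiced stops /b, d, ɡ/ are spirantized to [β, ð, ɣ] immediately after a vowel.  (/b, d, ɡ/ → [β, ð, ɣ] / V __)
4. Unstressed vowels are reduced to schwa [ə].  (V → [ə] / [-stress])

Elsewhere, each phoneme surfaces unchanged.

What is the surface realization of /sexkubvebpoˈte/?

/s/ (word-initial) is unaffected → [s].
/e/ (between /s/ and /x/): in an unstressed syllable, so rule 4 applies → [ə].
/x/ — not in any rule's target class → [x].
/k/ (between /x/ and /u/): rule 1 targets it, but not word-initially → unchanged [k].
Rule 4 applies to /u/ (between /k/ and /b/: in an unstressed syllable) → [ə].
/b/ meets the environment for rule 3 (immediately after a vowel) → [β].
/v/ (between /b/ and /e/) is unaffected → [v].
/e/ meets the environment for rule 4 (in an unstressed syllable) → [ə].
/b/ meets the environment for rule 3 (immediately after a vowel) → [β].
/p/ (between /b/ and /o/) fails the environment for rule 1, so it stays [p].
Rule 4 applies to /o/ (between /p/ and /t/: in an unstressed syllable) → [ə].
/t/ — between /o/ and /e/; rule 1 does not apply here → [t].
/e/ (word-final) is in the target of rule 4 but the environment (in an unstressed syllable) is not met → [e].

[səxkəβvəβpəˈte]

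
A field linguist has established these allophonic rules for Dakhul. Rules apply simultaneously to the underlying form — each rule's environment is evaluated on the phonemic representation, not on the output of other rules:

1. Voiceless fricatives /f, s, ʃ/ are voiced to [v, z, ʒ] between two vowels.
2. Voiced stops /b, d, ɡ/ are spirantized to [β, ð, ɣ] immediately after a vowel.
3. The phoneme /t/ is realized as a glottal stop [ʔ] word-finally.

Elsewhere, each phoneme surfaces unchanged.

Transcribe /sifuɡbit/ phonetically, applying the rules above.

[sivuɣbiʔ]

/s/ (word-initial): rule 1 targets it, but not between two vowels → unchanged [s].
/f/ — between /i/ and /u/, between two vowels — surfaces as [v] (rule 1).
Rule 2 applies to /ɡ/ (between /u/ and /b/: immediately after a vowel) → [ɣ].
/b/ (between /ɡ/ and /i/) fails the environment for rule 2, so it stays [b].
/t/ (word-final) occurs word-finally → [ʔ] by rule 3.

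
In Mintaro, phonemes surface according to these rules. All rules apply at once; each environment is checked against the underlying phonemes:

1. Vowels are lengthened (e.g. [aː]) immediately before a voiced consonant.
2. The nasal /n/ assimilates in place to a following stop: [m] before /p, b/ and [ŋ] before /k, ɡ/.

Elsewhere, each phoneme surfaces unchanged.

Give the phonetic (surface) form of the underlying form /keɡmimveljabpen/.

[keːɡmiːmveːljaːbpeːn]

/k/ (word-initial): no rule targets it → [k].
/e/ meets the environment for rule 1 (before a voiced consonant) → [eː].
/ɡ/ stays [ɡ].
/m/ — not in any rule's target class → [m].
/i/ meets the environment for rule 1 (before a voiced consonant) → [iː].
/m/ stays [m].
/v/ (between /m/ and /e/): no rule targets it → [v].
/e/ meets the environment for rule 1 (before a voiced consonant) → [eː].
/l/ (between /e/ and /j/): no rule targets it → [l].
/j/ (between /l/ and /a/): no rule targets it → [j].
/a/ (between /j/ and /b/) occurs before a voiced consonant → [aː] by rule 1.
/b/ stays [b].
/p/ — not in any rule's target class → [p].
/e/ — between /p/ and /n/, before a voiced consonant — surfaces as [eː] (rule 1).
/n/ (word-final) is in the target of rule 2 but the environment (before a labial or velar stop) is not met → [n].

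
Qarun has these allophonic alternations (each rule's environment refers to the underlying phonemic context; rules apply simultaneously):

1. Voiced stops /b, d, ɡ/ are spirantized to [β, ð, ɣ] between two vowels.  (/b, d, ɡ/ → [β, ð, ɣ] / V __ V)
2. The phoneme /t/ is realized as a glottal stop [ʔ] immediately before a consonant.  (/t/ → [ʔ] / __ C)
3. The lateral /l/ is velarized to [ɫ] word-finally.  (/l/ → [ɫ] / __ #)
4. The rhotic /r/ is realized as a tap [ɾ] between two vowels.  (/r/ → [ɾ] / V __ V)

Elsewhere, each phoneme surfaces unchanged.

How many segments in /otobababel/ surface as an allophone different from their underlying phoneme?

4

Segments that undergo a rule: /b/ → [β] (rule 1); /b/ → [β] (rule 1); /b/ → [β] (rule 1); /l/ → [ɫ] (rule 3).
All other segments surface unchanged.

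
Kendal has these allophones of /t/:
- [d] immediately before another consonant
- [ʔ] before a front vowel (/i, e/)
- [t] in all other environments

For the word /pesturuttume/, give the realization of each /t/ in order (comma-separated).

[t], [d], [t]

Occurrence 1 (position 4): no conditioning environment matches → elsewhere allophone [t].
Occurrence 2 (position 8): immediately before another consonant → [d].
Occurrence 3 (position 9): no conditioning environment matches → elsewhere allophone [t].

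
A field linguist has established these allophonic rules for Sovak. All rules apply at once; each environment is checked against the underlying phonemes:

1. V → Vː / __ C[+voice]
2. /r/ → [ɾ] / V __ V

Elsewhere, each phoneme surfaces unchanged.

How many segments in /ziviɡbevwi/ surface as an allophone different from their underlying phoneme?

Segments that undergo a rule: /i/ → [iː] (rule 1); /i/ → [iː] (rule 1); /e/ → [eː] (rule 1).
All other segments surface unchanged.

3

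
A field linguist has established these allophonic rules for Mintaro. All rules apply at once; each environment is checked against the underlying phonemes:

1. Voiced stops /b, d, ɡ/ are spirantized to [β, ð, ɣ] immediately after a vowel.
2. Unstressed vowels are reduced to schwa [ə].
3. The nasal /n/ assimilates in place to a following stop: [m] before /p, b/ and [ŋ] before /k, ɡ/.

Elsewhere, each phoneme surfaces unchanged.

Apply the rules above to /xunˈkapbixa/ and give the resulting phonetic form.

/x/ — not in any rule's target class → [x].
/u/ (between /x/ and /n/) occurs in an unstressed syllable → [ə] by rule 2.
/n/ (between /u/ and /k/): before a labial or velar stop, so rule 3 applies → [ŋ].
/k/ (between /n/ and /a/): no rule targets it → [k].
/a/ (between /k/ and /p/) fails the environment for rule 2, so it stays [a].
/p/ — not in any rule's target class → [p].
/b/ (between /p/ and /i/): rule 1 targets it, but not immediately after a vowel → unchanged [b].
Rule 2 applies to /i/ (between /b/ and /x/: in an unstressed syllable) → [ə].
/x/ (between /i/ and /a/): no rule targets it → [x].
/a/ (word-final): in an unstressed syllable, so rule 2 applies → [ə].

[xəŋˈkapbəxə]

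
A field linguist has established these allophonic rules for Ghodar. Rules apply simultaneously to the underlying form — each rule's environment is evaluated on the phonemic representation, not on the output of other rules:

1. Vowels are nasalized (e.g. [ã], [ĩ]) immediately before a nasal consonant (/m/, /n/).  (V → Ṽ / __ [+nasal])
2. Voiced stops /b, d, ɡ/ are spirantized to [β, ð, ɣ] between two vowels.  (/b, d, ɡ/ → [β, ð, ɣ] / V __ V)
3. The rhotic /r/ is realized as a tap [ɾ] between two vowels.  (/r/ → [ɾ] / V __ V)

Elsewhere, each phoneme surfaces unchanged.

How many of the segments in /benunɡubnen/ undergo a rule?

Segments that undergo a rule: /e/ → [ẽ] (rule 1); /u/ → [ũ] (rule 1); /e/ → [ẽ] (rule 1).
All other segments surface unchanged.

3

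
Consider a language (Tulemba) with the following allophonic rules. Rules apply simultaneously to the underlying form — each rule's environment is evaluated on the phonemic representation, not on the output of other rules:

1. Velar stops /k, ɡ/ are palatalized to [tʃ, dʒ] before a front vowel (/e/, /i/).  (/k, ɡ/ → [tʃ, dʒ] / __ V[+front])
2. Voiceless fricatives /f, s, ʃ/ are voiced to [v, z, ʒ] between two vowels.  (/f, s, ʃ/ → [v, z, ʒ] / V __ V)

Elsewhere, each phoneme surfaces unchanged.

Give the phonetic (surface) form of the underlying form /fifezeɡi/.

[fivezedʒi]

/f/ — word-initial; rule 2 does not apply here → [f].
/f/ meets the environment for rule 2 (between two vowels) → [v].
/ɡ/ (between /e/ and /i/) occurs before a front vowel → [dʒ] by rule 1.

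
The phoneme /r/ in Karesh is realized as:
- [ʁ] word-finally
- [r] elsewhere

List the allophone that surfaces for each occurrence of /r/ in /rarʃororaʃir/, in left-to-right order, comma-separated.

Occurrence 1 (position 1): no conditioning environment matches → elsewhere allophone [r].
Occurrence 2 (position 3): no conditioning environment matches → elsewhere allophone [r].
Occurrence 3 (position 6): no conditioning environment matches → elsewhere allophone [r].
Occurrence 4 (position 8): no conditioning environment matches → elsewhere allophone [r].
Occurrence 5 (position 12): word-finally → [ʁ].

[r], [r], [r], [r], [ʁ]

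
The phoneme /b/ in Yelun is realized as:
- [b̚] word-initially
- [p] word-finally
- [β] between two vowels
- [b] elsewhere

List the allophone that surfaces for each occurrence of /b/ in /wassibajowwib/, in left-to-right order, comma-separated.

Occurrence 1 (position 6): between two vowels → [β].
Occurrence 2 (position 13): word-finally → [p].

[β], [p]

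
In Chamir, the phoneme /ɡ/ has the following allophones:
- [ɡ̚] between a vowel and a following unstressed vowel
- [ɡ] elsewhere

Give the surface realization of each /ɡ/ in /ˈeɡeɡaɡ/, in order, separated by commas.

Occurrence 1 (position 2): between a vowel and a following unstressed vowel → [ɡ̚].
Occurrence 2 (position 4): between a vowel and a following unstressed vowel → [ɡ̚].
Occurrence 3 (position 6): no conditioning environment matches → elsewhere allophone [ɡ].

[ɡ̚], [ɡ̚], [ɡ]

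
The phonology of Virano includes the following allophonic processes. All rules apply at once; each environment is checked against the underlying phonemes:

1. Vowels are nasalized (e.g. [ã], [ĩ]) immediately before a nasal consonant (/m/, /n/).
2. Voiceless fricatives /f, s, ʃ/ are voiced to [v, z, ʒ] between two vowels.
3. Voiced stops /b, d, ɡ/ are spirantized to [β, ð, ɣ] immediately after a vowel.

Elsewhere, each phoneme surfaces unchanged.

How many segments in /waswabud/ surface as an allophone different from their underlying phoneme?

Segments that undergo a rule: /b/ → [β] (rule 3); /d/ → [ð] (rule 3).
All other segments surface unchanged.

2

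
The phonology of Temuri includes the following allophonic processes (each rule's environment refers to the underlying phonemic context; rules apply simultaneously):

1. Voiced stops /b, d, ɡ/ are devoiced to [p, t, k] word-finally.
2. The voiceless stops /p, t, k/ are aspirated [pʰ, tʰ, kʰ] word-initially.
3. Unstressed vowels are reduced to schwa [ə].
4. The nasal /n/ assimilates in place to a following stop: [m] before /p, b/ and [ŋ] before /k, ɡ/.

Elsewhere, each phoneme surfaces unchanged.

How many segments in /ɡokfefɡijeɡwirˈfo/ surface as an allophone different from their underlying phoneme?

Segments that undergo a rule: /o/ → [ə] (rule 3); /e/ → [ə] (rule 3); /i/ → [ə] (rule 3); /e/ → [ə] (rule 3); /i/ → [ə] (rule 3).
All other segments surface unchanged.

5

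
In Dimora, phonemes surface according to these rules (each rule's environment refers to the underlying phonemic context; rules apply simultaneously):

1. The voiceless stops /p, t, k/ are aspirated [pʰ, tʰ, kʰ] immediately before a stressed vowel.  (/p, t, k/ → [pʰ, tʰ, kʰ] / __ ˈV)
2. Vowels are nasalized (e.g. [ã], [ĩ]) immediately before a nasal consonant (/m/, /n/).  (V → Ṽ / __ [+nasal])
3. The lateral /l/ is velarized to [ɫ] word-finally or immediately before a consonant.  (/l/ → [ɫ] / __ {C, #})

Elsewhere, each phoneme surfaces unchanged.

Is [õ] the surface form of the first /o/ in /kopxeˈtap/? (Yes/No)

No

/o/ (between /k/ and /p/) fails the environment for rule 2, so it stays [o].
The actual realization is [o], not [õ].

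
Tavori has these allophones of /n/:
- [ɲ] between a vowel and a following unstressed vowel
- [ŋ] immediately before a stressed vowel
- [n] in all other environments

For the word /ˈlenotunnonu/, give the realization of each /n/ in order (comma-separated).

Occurrence 1 (position 3): between a vowel and a following unstressed vowel → [ɲ].
Occurrence 2 (position 7): no conditioning environment matches → elsewhere allophone [n].
Occurrence 3 (position 8): no conditioning environment matches → elsewhere allophone [n].
Occurrence 4 (position 10): between a vowel and a following unstressed vowel → [ɲ].

[ɲ], [n], [n], [ɲ]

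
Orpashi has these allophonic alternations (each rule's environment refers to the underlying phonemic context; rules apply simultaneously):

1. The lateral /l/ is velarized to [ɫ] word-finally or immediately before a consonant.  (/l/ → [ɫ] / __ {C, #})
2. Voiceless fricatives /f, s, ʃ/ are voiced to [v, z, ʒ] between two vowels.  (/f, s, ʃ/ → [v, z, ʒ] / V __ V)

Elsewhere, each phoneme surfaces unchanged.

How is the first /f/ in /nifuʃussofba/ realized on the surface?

[v]

/f/ (between /i/ and /u/) occurs between two vowels → [v] by rule 2.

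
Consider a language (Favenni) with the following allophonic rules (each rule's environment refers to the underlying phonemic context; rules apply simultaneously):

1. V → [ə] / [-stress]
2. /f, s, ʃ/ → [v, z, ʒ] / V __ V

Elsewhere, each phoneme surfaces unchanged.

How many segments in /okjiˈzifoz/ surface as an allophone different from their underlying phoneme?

Segments that undergo a rule: /o/ → [ə] (rule 1); /i/ → [ə] (rule 1); /f/ → [v] (rule 2); /o/ → [ə] (rule 1).
All other segments surface unchanged.

4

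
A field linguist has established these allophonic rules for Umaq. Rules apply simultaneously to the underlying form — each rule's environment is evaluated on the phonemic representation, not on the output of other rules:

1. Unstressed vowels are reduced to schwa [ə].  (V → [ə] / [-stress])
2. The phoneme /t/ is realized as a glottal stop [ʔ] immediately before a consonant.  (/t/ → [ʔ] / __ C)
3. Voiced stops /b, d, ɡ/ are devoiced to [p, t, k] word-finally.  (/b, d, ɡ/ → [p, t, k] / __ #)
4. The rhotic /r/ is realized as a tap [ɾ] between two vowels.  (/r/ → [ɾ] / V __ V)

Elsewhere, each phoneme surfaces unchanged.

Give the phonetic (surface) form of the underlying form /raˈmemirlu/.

[rəˈmemərlə]

/r/ (word-initial) is in the target of rule 4 but the environment (between two vowels) is not met → [r].
/a/ (between /r/ and /m/): in an unstressed syllable, so rule 1 applies → [ə].
/m/ stays [m].
/e/ — between /m/ and /m/; rule 1 does not apply here → [e].
/m/ (between /e/ and /i/): no rule targets it → [m].
/i/ (between /m/ and /r/) occurs in an unstressed syllable → [ə] by rule 1.
/r/ (between /i/ and /l/) is in the target of rule 4 but the environment (between two vowels) is not met → [r].
/l/ (between /r/ and /u/): no rule targets it → [l].
/u/ (word-final): in an unstressed syllable, so rule 1 applies → [ə].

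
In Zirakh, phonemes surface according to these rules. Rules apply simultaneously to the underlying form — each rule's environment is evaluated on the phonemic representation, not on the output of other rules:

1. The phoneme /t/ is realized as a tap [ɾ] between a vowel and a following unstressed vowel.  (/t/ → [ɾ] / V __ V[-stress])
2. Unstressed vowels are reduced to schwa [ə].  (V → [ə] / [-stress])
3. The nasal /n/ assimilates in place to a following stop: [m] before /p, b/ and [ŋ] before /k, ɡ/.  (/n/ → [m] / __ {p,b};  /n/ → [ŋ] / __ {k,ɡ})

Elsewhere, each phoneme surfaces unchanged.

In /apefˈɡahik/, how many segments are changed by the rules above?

Segments that undergo a rule: /a/ → [ə] (rule 2); /e/ → [ə] (rule 2); /i/ → [ə] (rule 2).
All other segments surface unchanged.

3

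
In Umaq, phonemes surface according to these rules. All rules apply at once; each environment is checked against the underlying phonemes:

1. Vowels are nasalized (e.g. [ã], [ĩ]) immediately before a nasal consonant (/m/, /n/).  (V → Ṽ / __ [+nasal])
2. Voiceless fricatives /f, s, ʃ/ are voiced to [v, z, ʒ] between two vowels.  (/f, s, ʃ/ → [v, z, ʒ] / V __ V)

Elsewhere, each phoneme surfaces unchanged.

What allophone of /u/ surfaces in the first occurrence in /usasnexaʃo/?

/u/ — word-initial; rule 1 does not apply here → [u].

[u]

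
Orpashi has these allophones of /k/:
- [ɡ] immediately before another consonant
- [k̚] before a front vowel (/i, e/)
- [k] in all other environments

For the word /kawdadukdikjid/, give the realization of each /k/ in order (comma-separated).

Occurrence 1 (position 1): no conditioning environment matches → elsewhere allophone [k].
Occurrence 2 (position 8): immediately before another consonant → [ɡ].
Occurrence 3 (position 11): immediately before another consonant → [ɡ].

[k], [ɡ], [ɡ]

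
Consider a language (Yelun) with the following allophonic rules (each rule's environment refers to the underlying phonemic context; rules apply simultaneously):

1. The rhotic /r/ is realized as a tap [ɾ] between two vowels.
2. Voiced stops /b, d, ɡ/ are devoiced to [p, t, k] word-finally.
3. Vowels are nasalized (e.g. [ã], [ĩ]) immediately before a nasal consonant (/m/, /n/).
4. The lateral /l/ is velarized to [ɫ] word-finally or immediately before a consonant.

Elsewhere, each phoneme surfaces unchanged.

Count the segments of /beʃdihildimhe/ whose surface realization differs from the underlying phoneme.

2

Segments that undergo a rule: /l/ → [ɫ] (rule 4); /i/ → [ĩ] (rule 3).
All other segments surface unchanged.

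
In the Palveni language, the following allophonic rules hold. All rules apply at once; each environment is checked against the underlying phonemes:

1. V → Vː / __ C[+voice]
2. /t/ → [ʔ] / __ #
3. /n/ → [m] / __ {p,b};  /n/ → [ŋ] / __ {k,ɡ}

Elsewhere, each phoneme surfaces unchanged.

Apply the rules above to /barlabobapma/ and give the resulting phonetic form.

[baːrlaːboːbapma]

/b/ — not in any rule's target class → [b].
/a/ (between /b/ and /r/) occurs before a voiced consonant → [aː] by rule 1.
/r/ (between /a/ and /l/): no rule targets it → [r].
/l/ stays [l].
/a/ meets the environment for rule 1 (before a voiced consonant) → [aː].
/b/ — not in any rule's target class → [b].
Rule 1 applies to /o/ (between /b/ and /b/: before a voiced consonant) → [oː].
/b/ stays [b].
/a/ (between /b/ and /p/) is in the target of rule 1 but the environment (before a voiced consonant) is not met → [a].
/p/ (between /a/ and /m/) is unaffected → [p].
/m/ stays [m].
/a/ (word-final): rule 1 targets it, but not before a voiced consonant → unchanged [a].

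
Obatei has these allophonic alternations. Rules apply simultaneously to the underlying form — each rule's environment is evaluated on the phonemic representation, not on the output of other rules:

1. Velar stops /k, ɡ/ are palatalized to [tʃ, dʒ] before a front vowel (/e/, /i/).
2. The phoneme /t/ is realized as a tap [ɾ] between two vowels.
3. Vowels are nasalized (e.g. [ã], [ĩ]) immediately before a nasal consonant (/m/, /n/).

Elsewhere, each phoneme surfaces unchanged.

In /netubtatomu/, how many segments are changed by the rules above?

3

Segments that undergo a rule: /t/ → [ɾ] (rule 2); /t/ → [ɾ] (rule 2); /o/ → [õ] (rule 3).
All other segments surface unchanged.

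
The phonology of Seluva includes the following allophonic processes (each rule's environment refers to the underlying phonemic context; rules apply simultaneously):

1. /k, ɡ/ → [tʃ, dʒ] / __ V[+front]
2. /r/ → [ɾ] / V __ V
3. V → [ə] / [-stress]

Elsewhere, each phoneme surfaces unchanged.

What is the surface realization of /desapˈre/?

[dəsəpˈre]

/e/ (between /d/ and /s/): in an unstressed syllable, so rule 3 applies → [ə].
Rule 3 applies to /a/ (between /s/ and /p/: in an unstressed syllable) → [ə].
/r/ (between /p/ and /e/) is in the target of rule 2 but the environment (between two vowels) is not met → [r].
/e/ (word-final) fails the environment for rule 3, so it stays [e].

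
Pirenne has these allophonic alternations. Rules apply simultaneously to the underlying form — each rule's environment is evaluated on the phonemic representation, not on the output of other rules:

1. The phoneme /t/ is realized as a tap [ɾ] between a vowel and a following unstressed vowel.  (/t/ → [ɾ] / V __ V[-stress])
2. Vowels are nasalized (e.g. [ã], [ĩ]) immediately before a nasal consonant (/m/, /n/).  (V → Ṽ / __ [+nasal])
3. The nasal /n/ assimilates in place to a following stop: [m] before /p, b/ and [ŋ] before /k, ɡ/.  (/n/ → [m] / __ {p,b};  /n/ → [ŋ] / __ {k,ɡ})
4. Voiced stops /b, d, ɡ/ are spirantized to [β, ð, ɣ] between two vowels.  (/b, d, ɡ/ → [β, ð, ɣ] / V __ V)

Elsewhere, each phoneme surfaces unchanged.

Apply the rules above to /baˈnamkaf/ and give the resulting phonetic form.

/b/ (word-initial) fails the environment for rule 4, so it stays [b].
/a/ meets the environment for rule 2 (before a nasal consonant) → [ã].
/n/ (between /a/ and /a/): rule 3 targets it, but not before a labial or velar stop → unchanged [n].
/a/ (between /n/ and /m/) occurs before a nasal consonant → [ã] by rule 2.
/m/ stays [m].
/k/ stays [k].
/a/ (between /k/ and /f/) fails the environment for rule 2, so it stays [a].
/f/ stays [f].

[bãˈnãmkaf]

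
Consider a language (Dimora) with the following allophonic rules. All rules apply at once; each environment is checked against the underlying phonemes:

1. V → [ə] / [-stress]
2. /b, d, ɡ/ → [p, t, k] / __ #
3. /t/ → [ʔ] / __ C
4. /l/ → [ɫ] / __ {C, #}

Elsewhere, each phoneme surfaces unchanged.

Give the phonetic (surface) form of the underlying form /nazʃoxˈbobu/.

/n/ (word-initial) is unaffected → [n].
Rule 1 applies to /a/ (between /n/ and /z/: in an unstressed syllable) → [ə].
/z/ (between /a/ and /ʃ/): no rule targets it → [z].
/ʃ/ — not in any rule's target class → [ʃ].
/o/ (between /ʃ/ and /x/) occurs in an unstressed syllable → [ə] by rule 1.
/x/ stays [x].
/b/ (between /x/ and /o/) is in the target of rule 2 but the environment (word-finally) is not met → [b].
/o/ — between /b/ and /b/; rule 1 does not apply here → [o].
/b/ (between /o/ and /u/) fails the environment for rule 2, so it stays [b].
/u/ (word-final) occurs in an unstressed syllable → [ə] by rule 1.

[nəzʃəxˈbobə]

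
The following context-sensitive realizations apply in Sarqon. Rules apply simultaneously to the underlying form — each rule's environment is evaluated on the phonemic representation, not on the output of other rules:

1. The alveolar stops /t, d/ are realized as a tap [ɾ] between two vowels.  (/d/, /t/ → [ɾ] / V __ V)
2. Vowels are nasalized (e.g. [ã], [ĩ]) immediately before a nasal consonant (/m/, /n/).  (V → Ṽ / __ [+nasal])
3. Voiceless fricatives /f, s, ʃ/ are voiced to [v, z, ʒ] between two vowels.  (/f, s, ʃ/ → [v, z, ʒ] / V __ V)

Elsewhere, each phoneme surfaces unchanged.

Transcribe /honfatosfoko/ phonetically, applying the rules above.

[hõnfaɾosfoko]

/h/ stays [h].
/o/ (between /h/ and /n/) occurs before a nasal consonant → [õ] by rule 2.
/n/ stays [n].
/f/ (between /n/ and /a/) fails the environment for rule 3, so it stays [f].
/a/ — between /f/ and /t/; rule 2 does not apply here → [a].
/t/ (between /a/ and /o/): between two vowels, so rule 1 applies → [ɾ].
/o/ (between /t/ and /s/) fails the environment for rule 2, so it stays [o].
/s/ (between /o/ and /f/) fails the environment for rule 3, so it stays [s].
/f/ (between /s/ and /o/) is in the target of rule 3 but the environment (between two vowels) is not met → [f].
/o/ (between /f/ and /k/) fails the environment for rule 2, so it stays [o].
/k/ — not in any rule's target class → [k].
/o/ (word-final) fails the environment for rule 2, so it stays [o].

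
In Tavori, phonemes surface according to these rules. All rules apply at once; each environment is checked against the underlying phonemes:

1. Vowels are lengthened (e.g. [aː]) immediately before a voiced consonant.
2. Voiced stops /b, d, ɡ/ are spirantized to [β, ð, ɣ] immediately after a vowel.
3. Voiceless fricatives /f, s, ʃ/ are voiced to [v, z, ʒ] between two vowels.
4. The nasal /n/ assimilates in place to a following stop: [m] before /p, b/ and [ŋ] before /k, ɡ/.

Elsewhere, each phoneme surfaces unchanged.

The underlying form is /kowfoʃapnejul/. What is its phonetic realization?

/k/ — not in any rule's target class → [k].
/o/ (between /k/ and /w/) occurs before a voiced consonant → [oː] by rule 1.
/w/ stays [w].
/f/ (between /w/ and /o/) fails the environment for rule 3, so it stays [f].
/o/ (between /f/ and /ʃ/) fails the environment for rule 1, so it stays [o].
/ʃ/ meets the environment for rule 3 (between two vowels) → [ʒ].
/a/ (between /ʃ/ and /p/) is in the target of rule 1 but the environment (before a voiced consonant) is not met → [a].
/p/ stays [p].
/n/ — between /p/ and /e/; rule 4 does not apply here → [n].
/e/ — between /n/ and /j/, before a voiced consonant — surfaces as [eː] (rule 1).
/j/ (between /e/ and /u/) is unaffected → [j].
/u/ (between /j/ and /l/) occurs before a voiced consonant → [uː] by rule 1.
/l/ (word-final): no rule targets it → [l].

[koːwfoʒapneːjuːl]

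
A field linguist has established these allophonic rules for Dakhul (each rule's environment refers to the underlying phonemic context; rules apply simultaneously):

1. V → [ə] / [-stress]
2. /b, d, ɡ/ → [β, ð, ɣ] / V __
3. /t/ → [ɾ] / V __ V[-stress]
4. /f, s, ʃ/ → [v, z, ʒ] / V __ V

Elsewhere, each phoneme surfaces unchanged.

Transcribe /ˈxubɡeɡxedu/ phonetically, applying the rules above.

/x/ stays [x].
/u/ — between /x/ and /b/; rule 1 does not apply here → [u].
/b/ — between /u/ and /ɡ/, immediately after a vowel — surfaces as [β] (rule 2).
/ɡ/ (between /b/ and /e/) is in the target of rule 2 but the environment (immediately after a vowel) is not met → [ɡ].
/e/ (between /ɡ/ and /ɡ/): in an unstressed syllable, so rule 1 applies → [ə].
/ɡ/ meets the environment for rule 2 (immediately after a vowel) → [ɣ].
/x/ (between /ɡ/ and /e/): no rule targets it → [x].
Rule 1 applies to /e/ (between /x/ and /d/: in an unstressed syllable) → [ə].
/d/ — between /e/ and /u/, immediately after a vowel — surfaces as [ð] (rule 2).
/u/ (word-final) occurs in an unstressed syllable → [ə] by rule 1.

[ˈxuβɡəɣxəðə]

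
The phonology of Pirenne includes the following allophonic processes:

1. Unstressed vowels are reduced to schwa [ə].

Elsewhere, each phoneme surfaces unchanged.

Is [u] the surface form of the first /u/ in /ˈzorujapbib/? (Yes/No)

No

/u/ meets the environment for rule 1 (in an unstressed syllable) → [ə].
The actual realization is [ə], not [u].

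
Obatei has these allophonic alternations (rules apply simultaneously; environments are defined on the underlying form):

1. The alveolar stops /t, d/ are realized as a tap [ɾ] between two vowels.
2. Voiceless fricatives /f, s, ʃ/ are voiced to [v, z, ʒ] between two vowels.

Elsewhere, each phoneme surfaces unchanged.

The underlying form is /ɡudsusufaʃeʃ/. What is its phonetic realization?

/ɡ/ stays [ɡ].
/u/ (between /ɡ/ and /d/) is unaffected → [u].
/d/ — between /u/ and /s/; rule 1 does not apply here → [d].
/s/ (between /d/ and /u/) is in the target of rule 2 but the environment (between two vowels) is not met → [s].
/u/ (between /s/ and /s/): no rule targets it → [u].
/s/ — between /u/ and /u/, between two vowels — surfaces as [z] (rule 2).
/u/ stays [u].
/f/ (between /u/ and /a/): between two vowels, so rule 2 applies → [v].
/a/ stays [a].
/ʃ/ — between /a/ and /e/, between two vowels — surfaces as [ʒ] (rule 2).
/e/ (between /ʃ/ and /ʃ/) is unaffected → [e].
/ʃ/ (word-final) is in the target of rule 2 but the environment (between two vowels) is not met → [ʃ].

[ɡudsuzuvaʒeʃ]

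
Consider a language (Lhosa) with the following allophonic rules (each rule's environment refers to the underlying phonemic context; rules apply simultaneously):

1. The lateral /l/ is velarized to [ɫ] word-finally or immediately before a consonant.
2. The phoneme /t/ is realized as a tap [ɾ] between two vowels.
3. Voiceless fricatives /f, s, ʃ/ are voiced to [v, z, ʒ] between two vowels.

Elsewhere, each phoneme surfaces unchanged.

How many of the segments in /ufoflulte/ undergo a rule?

Segments that undergo a rule: /f/ → [v] (rule 3); /l/ → [ɫ] (rule 1).
All other segments surface unchanged.

2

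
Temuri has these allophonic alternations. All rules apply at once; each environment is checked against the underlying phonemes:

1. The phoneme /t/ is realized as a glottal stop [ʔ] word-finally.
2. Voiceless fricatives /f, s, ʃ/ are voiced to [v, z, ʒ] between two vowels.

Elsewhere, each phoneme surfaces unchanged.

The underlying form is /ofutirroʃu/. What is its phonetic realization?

[ovutirroʒu]

/o/ — not in any rule's target class → [o].
/f/ (between /o/ and /u/) occurs between two vowels → [v] by rule 2.
/u/ — not in any rule's target class → [u].
/t/ (between /u/ and /i/) fails the environment for rule 1, so it stays [t].
/i/ stays [i].
/r/ stays [r].
/r/ stays [r].
/o/ — not in any rule's target class → [o].
/ʃ/ meets the environment for rule 2 (between two vowels) → [ʒ].
/u/ (word-final): no rule targets it → [u].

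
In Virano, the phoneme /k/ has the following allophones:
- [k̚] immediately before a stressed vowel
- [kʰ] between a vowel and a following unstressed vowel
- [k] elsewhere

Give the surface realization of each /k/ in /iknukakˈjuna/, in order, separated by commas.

Occurrence 1 (position 2): no conditioning environment matches → elsewhere allophone [k].
Occurrence 2 (position 5): between a vowel and a following unstressed vowel → [kʰ].
Occurrence 3 (position 7): no conditioning environment matches → elsewhere allophone [k].

[k], [kʰ], [k]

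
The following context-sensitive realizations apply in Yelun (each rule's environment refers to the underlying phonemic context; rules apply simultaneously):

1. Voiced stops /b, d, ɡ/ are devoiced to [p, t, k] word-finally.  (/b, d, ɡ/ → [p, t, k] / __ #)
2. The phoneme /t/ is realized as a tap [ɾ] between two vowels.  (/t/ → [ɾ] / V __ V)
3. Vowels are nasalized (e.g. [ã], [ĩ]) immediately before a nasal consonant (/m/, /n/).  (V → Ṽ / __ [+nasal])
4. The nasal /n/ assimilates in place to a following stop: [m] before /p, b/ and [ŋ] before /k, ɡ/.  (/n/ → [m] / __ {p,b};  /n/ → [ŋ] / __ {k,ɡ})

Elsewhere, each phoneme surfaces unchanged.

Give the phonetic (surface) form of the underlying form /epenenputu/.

/e/ — word-initial; rule 3 does not apply here → [e].
/p/ (between /e/ and /e/): no rule targets it → [p].
/e/ (between /p/ and /n/) occurs before a nasal consonant → [ẽ] by rule 3.
/n/ — between /e/ and /e/; rule 4 does not apply here → [n].
/e/ (between /n/ and /n/): before a nasal consonant, so rule 3 applies → [ẽ].
/n/ meets the environment for rule 4 (before a labial or velar stop) → [m].
/p/ (between /n/ and /u/) is unaffected → [p].
/u/ (between /p/ and /t/) fails the environment for rule 3, so it stays [u].
/t/ (between /u/ and /u/) occurs between two vowels → [ɾ] by rule 2.
/u/ (word-final) fails the environment for rule 3, so it stays [u].

[epẽnẽmpuɾu]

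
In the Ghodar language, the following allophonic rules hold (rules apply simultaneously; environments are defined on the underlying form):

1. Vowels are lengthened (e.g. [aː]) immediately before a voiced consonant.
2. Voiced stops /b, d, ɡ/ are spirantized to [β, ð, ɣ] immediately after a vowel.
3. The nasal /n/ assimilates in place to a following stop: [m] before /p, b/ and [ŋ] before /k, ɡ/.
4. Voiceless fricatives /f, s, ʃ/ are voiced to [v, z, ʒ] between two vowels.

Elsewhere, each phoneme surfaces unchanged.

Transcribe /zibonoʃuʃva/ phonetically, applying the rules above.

/z/ — not in any rule's target class → [z].
/i/ — between /z/ and /b/, before a voiced consonant — surfaces as [iː] (rule 1).
/b/ — between /i/ and /o/, immediately after a vowel — surfaces as [β] (rule 2).
/o/ (between /b/ and /n/) occurs before a voiced consonant → [oː] by rule 1.
/n/ (between /o/ and /o/) is in the target of rule 3 but the environment (before a labial or velar stop) is not met → [n].
/o/ — between /n/ and /ʃ/; rule 1 does not apply here → [o].
/ʃ/ (between /o/ and /u/): between two vowels, so rule 4 applies → [ʒ].
/u/ — between /ʃ/ and /ʃ/; rule 1 does not apply here → [u].
/ʃ/ (between /u/ and /v/) is in the target of rule 4 but the environment (between two vowels) is not met → [ʃ].
/v/ (between /ʃ/ and /a/) is unaffected → [v].
/a/ (word-final) fails the environment for rule 1, so it stays [a].

[ziːβoːnoʒuʃva]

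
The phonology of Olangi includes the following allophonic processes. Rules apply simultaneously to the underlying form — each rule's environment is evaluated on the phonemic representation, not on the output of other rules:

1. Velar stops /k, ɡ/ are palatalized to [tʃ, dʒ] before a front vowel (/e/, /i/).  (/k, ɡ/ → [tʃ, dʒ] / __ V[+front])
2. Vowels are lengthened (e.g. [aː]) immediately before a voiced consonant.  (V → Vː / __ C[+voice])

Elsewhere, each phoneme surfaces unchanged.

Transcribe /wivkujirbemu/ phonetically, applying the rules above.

/w/ stays [w].
/i/ — between /w/ and /v/, before a voiced consonant — surfaces as [iː] (rule 2).
/v/ stays [v].
/k/ (between /v/ and /u/) is in the target of rule 1 but the environment (before a front vowel) is not met → [k].
Rule 2 applies to /u/ (between /k/ and /j/: before a voiced consonant) → [uː].
/j/ (between /u/ and /i/): no rule targets it → [j].
/i/ — between /j/ and /r/, before a voiced consonant — surfaces as [iː] (rule 2).
/r/ (between /i/ and /b/) is unaffected → [r].
/b/ (between /r/ and /e/) is unaffected → [b].
/e/ — between /b/ and /m/, before a voiced consonant — surfaces as [eː] (rule 2).
/m/ (between /e/ and /u/): no rule targets it → [m].
/u/ (word-final) fails the environment for rule 2, so it stays [u].

[wiːvkuːjiːrbeːmu]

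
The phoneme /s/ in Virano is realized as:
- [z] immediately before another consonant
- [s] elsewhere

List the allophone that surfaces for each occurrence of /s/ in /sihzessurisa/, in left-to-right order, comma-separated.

Occurrence 1 (position 1): no conditioning environment matches → elsewhere allophone [s].
Occurrence 2 (position 6): immediately before another consonant → [z].
Occurrence 3 (position 7): no conditioning environment matches → elsewhere allophone [s].
Occurrence 4 (position 11): no conditioning environment matches → elsewhere allophone [s].

[s], [z], [s], [s]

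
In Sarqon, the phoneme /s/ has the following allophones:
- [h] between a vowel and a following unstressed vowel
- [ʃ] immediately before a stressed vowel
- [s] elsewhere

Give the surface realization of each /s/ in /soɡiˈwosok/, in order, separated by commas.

Occurrence 1 (position 1): no conditioning environment matches → elsewhere allophone [s].
Occurrence 2 (position 7): between a vowel and a following unstressed vowel → [h].

[s], [h]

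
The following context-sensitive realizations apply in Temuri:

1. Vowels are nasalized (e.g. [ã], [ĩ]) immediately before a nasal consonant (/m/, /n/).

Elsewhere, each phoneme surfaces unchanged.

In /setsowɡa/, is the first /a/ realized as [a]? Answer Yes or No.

/a/ (word-final) fails the environment for rule 1, so it stays [a].
The actual realization is [a], which matches [a].

Yes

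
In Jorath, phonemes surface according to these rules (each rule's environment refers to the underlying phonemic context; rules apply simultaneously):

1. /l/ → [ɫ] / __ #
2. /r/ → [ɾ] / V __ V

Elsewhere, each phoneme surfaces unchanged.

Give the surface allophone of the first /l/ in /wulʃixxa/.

/l/ (between /u/ and /ʃ/) fails the environment for rule 1, so it stays [l].

[l]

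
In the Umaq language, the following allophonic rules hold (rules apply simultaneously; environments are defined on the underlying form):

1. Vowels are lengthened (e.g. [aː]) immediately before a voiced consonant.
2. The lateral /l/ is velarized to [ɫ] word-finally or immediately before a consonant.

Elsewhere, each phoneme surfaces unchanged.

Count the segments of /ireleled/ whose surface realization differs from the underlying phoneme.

4

Segments that undergo a rule: /i/ → [iː] (rule 1); /e/ → [eː] (rule 1); /e/ → [eː] (rule 1); /e/ → [eː] (rule 1).
All other segments surface unchanged.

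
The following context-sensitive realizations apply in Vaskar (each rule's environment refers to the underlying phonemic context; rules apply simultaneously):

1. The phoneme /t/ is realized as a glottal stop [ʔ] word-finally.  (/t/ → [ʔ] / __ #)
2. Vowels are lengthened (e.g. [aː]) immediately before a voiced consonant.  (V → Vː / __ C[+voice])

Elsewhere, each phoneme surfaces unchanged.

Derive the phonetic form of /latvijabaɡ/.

/l/ — not in any rule's target class → [l].
/a/ (between /l/ and /t/) is in the target of rule 2 but the environment (before a voiced consonant) is not met → [a].
/t/ (between /a/ and /v/) is in the target of rule 1 but the environment (word-finally) is not met → [t].
/v/ (between /t/ and /i/): no rule targets it → [v].
/i/ meets the environment for rule 2 (before a voiced consonant) → [iː].
/j/ (between /i/ and /a/): no rule targets it → [j].
/a/ (between /j/ and /b/): before a voiced consonant, so rule 2 applies → [aː].
/b/ stays [b].
/a/ meets the environment for rule 2 (before a voiced consonant) → [aː].
/ɡ/ (word-final) is unaffected → [ɡ].

[latviːjaːbaːɡ]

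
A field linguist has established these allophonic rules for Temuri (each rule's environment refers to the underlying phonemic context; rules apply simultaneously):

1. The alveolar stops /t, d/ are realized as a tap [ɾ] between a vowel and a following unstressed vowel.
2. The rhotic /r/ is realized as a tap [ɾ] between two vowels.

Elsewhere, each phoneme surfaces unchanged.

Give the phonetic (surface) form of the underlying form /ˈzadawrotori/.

[ˈzaɾawroɾoɾi]

/z/ stays [z].
/a/ (between /z/ and /d/) is unaffected → [a].
/d/ (between /a/ and /a/) occurs between a vowel and a following unstressed vowel → [ɾ] by rule 1.
/a/ (between /d/ and /w/): no rule targets it → [a].
/w/ stays [w].
/r/ (between /w/ and /o/) fails the environment for rule 2, so it stays [r].
/o/ (between /r/ and /t/): no rule targets it → [o].
/t/ (between /o/ and /o/) occurs between a vowel and a following unstressed vowel → [ɾ] by rule 1.
/o/ (between /t/ and /r/): no rule targets it → [o].
/r/ (between /o/ and /i/) occurs between two vowels → [ɾ] by rule 2.
/i/ (word-final): no rule targets it → [i].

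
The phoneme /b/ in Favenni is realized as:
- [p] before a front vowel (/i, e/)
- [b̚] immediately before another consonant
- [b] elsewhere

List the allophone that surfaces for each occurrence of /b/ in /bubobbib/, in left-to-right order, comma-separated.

Occurrence 1 (position 1): no conditioning environment matches → elsewhere allophone [b].
Occurrence 2 (position 3): no conditioning environment matches → elsewhere allophone [b].
Occurrence 3 (position 5): immediately before another consonant → [b̚].
Occurrence 4 (position 6): before a front vowel (/i, e/) → [p].
Occurrence 5 (position 8): no conditioning environment matches → elsewhere allophone [b].

[b], [b], [b̚], [p], [b]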